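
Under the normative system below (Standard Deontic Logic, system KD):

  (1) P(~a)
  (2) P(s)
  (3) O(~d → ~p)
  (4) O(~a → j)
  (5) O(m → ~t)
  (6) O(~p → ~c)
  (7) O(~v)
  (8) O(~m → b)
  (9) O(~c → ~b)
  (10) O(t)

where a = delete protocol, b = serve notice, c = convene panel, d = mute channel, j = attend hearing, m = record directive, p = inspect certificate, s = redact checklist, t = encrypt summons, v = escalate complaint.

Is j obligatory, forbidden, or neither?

Premise 4 is O(~a → j), but O(~a) is not derivable from the premises (the permission P(~a) asserts only ~O(a), not O(~a)), so it does not yield O(j).
No premise or chain of K-axiom applications forces O(j), and none forces O(~j). So j is neither obligatory nor forbidden under these norms.

Neither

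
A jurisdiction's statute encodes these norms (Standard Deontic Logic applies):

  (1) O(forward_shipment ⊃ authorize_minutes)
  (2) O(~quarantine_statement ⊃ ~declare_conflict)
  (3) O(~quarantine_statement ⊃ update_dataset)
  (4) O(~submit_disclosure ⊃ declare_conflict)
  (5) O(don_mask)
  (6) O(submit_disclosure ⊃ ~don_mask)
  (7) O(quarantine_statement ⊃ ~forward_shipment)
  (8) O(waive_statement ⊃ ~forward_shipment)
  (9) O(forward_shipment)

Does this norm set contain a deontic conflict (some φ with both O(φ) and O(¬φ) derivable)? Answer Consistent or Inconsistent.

From premise 5 we have O(don_mask).
Premise 6, O(submit_disclosure ⊃ ~don_mask), contraposes to O(don_mask ⊃ ~submit_disclosure); with O(don_mask) we get O(~submit_disclosure).
Applying K to premise 4 (O(~submit_disclosure ⊃ declare_conflict)) and O(~submit_disclosure) yields O(declare_conflict).
The contrapositive of premise 2 (O(~quarantine_statement ⊃ ~declare_conflict)) is O(declare_conflict ⊃ quarantine_statement), and O(declare_conflict) is already established, so O(quarantine_statement).
Premise 7 is O(quarantine_statement ⊃ ~forward_shipment); since O(quarantine_statement), deontic closure gives O(~forward_shipment).
Yet premise 9 states O(forward_shipment).
We now have both O(~forward_shipment) and O(forward_shipment) — forward_shipment is simultaneously obligatory and forbidden, violating the D-axiom.

Inconsistent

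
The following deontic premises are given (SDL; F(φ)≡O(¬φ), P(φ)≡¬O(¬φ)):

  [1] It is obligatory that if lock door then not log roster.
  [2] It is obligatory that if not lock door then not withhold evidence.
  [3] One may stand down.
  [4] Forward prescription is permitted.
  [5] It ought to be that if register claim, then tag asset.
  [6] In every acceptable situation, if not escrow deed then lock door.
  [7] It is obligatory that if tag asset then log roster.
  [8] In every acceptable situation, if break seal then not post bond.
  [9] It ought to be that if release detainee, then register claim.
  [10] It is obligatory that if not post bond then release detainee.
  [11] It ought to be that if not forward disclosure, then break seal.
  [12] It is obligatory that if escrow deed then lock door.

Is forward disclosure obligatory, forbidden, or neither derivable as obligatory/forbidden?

By case analysis on ¬escrow_deed: premise 6 gives O(¬escrow_deed → lock_door) and premise 12 gives O(escrow_deed → lock_door), so O(lock_door) either way.
Premise 1 is O(lock_door → ¬log_roster); since O(lock_door), deontic closure gives O(¬log_roster).
The contrapositive of premise 7 (O(tag_asset → log_roster)) is O(¬log_roster → ¬tag_asset), and O(¬log_roster) is already established, so O(¬tag_asset).
Premise 5 is O(register_claim → tag_asset); contrapositively O(¬tag_asset → ¬register_claim). Since O(¬tag_asset) holds, K gives O(¬register_claim).
The contrapositive of premise 9 (O(release_detainee → register_claim)) is O(¬register_claim → ¬release_detainee), and O(¬register_claim) is already established, so O(¬release_detainee).
Premise 10, O(¬post_bond → release_detainee), contraposes to O(¬release_detainee → post_bond); with O(¬release_detainee) we get O(post_bond).
Premise 8, O(break_seal → ¬post_bond), contraposes to O(post_bond → ¬break_seal); with O(post_bond) we get O(¬break_seal).
Premise 11, O(¬forward_disclosure → break_seal), contraposes to O(¬break_seal → forward_disclosure); with O(¬break_seal) we get O(forward_disclosure).
Premises 2, 3, 4 do not contribute to this derivation.
Hence forward_disclosure is obligatory.

Obligatory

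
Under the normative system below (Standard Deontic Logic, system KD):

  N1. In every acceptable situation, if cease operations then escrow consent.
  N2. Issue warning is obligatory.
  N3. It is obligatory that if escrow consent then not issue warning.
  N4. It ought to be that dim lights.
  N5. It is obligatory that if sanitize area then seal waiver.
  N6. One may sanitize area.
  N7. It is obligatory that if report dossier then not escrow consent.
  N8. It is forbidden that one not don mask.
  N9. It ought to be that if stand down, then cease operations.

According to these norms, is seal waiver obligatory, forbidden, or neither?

Premise 5 is O(sanitize_area → seal_waiver), but O(sanitize_area) is not derivable from the premises (the permission P(sanitize_area) asserts only ¬O(¬sanitize_area), not O(sanitize_area)), so it does not yield O(seal_waiver).
No premise or chain of K-axiom applications forces O(seal_waiver), and none forces O(¬seal_waiver). So seal_waiver is neither obligatory nor forbidden under these norms.

Neither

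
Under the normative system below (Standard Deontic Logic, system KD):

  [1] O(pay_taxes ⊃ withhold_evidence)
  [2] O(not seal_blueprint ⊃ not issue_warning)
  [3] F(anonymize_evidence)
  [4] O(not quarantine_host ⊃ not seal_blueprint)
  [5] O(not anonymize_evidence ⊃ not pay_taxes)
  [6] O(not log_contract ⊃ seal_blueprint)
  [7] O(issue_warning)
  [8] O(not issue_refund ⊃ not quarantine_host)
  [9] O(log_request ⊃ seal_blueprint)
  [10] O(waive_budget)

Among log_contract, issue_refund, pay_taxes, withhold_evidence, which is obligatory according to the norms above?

issue_refund

Premise 7 gives O(issue_warning).
Premise 2, O(not seal_blueprint ⊃ not issue_warning), contraposes to O(issue_warning ⊃ seal_blueprint); with O(issue_warning) we get O(seal_blueprint).
Premise 4, O(not quarantine_host ⊃ not seal_blueprint), contraposes to O(seal_blueprint ⊃ quarantine_host); with O(seal_blueprint) we get O(quarantine_host).
Premise 8, O(not issue_refund ⊃ not quarantine_host), contraposes to O(quarantine_host ⊃ issue_refund); with O(quarantine_host) we get O(issue_refund).
So O(issue_refund) holds — issue_refund is obligatory. None of the other listed options is made obligatory by any chain of premises.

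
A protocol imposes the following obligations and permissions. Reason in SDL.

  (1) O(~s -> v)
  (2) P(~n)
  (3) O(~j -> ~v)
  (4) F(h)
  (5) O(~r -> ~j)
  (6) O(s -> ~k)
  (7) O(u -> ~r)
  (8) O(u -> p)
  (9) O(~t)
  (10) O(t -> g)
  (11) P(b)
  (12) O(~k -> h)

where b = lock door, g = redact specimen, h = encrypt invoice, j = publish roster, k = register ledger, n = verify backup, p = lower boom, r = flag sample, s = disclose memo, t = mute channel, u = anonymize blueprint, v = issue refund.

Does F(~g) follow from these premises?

Premise 10 is O(t -> g), but O(t) is not derivable from the premises, so it does not yield O(g).
No other premise forces O(g). An ideal world satisfying every premise can still have ~g true, so F(~g) is not derivable.

No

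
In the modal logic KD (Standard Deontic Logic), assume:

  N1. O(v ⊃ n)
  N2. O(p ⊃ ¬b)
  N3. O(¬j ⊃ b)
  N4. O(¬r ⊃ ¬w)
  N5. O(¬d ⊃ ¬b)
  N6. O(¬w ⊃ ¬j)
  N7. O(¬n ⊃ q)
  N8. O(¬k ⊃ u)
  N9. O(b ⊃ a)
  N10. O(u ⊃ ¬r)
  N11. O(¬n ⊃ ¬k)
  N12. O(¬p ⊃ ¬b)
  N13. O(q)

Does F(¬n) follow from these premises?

Yes

By case analysis on ¬p: premise 12 gives O(¬p ⊃ ¬b) and premise 2 gives O(p ⊃ ¬b), so O(¬b) either way.
The contrapositive of premise 3 (O(¬j ⊃ b)) is O(¬b ⊃ j), and O(¬b) is already established, so O(j).
Premise 6, O(¬w ⊃ ¬j), contraposes to O(j ⊃ w); with O(j) we get O(w).
The contrapositive of premise 4 (O(¬r ⊃ ¬w)) is O(w ⊃ r), and O(w) is already established, so O(r).
Premise 10, O(u ⊃ ¬r), contraposes to O(r ⊃ ¬u); with O(r) we get O(¬u).
Premise 8 is O(¬k ⊃ u); contrapositively O(¬u ⊃ k). Since O(¬u) holds, K gives O(k).
Premise 11, O(¬n ⊃ ¬k), contraposes to O(k ⊃ n); with O(k) we get O(n).
Premises 1, 5, 7, 9, 13 do not contribute to this derivation.
So O(n) holds, i.e. F(¬n). The claim follows.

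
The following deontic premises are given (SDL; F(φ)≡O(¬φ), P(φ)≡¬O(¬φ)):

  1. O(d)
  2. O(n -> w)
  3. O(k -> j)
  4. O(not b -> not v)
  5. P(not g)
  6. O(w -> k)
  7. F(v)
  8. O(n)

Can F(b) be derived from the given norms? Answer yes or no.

Premise 4 is O(not b -> not v); even if O(not v) held, inferring O(not b) would be affirming the consequent — invalid.
No other premise forces O(not b). An ideal world satisfying every premise can still have b true, so F(b) is not derivable.

No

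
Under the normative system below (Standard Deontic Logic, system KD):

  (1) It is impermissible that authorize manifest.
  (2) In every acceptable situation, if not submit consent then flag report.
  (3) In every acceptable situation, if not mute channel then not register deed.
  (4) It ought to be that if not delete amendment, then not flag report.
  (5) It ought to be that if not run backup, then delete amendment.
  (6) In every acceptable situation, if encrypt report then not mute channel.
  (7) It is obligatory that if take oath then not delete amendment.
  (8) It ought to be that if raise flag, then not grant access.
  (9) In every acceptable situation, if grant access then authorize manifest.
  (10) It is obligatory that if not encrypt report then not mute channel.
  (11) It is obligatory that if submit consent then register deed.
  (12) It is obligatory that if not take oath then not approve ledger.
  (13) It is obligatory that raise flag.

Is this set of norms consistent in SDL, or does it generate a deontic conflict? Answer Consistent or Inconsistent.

Consistent

Premise 9 is O(grant_access → authorize_manifest), but O(grant_access) is not derivable from the premises, so it does not yield O(authorize_manifest).
So O(authorize_manifest) is not derivable, and the apparent clash with O(¬authorize_manifest) does not arise.
A world satisfying every obligation exists (e.g. approve_ledger=false, authorize_manifest=false, delete_amendment=true, encrypt_report=false, flag_report=true, grant_access=false, mute_channel=false, raise_flag=true, register_deed=false, run_backup=false, submit_consent=false, take_oath=false); no atom is both obligatory and forbidden, so the set is consistent.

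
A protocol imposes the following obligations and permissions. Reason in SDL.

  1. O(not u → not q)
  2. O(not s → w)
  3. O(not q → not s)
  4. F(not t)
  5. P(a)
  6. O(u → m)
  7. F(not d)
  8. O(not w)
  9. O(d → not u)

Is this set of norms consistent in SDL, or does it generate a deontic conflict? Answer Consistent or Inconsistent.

Premise 7 is F(not d), i.e. O(d).
Applying K to premise 9 (O(d → not u)) and O(d) yields O(not u).
Premise 1 is O(not u → not q); since O(not u), deontic closure gives O(not q).
With premise 3, O(not q → not s), the K-axiom yields O(not s).
Applying K to premise 2 (O(not s → w)) and O(not s) yields O(w).
But premise 8 directly asserts O(not w).
We now have both O(w) and O(not w) — w is simultaneously obligatory and forbidden, violating the D-axiom.

Inconsistent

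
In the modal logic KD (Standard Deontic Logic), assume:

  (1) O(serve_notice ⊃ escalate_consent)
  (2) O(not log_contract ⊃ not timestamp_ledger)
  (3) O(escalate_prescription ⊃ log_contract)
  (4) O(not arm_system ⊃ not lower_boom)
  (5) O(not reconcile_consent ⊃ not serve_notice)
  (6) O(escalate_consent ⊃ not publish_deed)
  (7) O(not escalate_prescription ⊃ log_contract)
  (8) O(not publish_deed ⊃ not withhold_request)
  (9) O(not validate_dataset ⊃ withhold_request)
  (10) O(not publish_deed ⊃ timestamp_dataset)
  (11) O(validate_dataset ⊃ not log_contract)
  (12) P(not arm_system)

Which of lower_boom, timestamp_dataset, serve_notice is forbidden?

By case analysis on escalate_prescription: premise 3 gives O(escalate_prescription ⊃ log_contract) and premise 7 gives O(not escalate_prescription ⊃ log_contract), so O(log_contract) either way.
Premise 11, O(validate_dataset ⊃ not log_contract), contraposes to O(log_contract ⊃ not validate_dataset); with O(log_contract) we get O(not validate_dataset).
Applying K to premise 9 (O(not validate_dataset ⊃ withhold_request)) and O(not validate_dataset) yields O(withhold_request).
Premise 8, O(not publish_deed ⊃ not withhold_request), contraposes to O(withhold_request ⊃ publish_deed); with O(withhold_request) we get O(publish_deed).
Premise 6, O(escalate_consent ⊃ not publish_deed), contraposes to O(publish_deed ⊃ not escalate_consent); with O(publish_deed) we get O(not escalate_consent).
Premise 1, O(serve_notice ⊃ escalate_consent), contraposes to O(not escalate_consent ⊃ not serve_notice); with O(not escalate_consent) we get O(not serve_notice).
So O(not serve_notice) holds, i.e. serve_notice is forbidden. None of the other listed options is forbidden under the premises.

serve_notice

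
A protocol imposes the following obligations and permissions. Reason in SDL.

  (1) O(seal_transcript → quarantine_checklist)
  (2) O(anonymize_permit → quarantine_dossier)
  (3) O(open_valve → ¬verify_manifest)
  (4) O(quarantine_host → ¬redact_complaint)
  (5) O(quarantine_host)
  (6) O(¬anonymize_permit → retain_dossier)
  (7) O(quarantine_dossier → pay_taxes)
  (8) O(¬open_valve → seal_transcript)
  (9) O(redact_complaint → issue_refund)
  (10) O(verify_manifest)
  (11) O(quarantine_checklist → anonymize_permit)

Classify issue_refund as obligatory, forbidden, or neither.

Premise 9 is O(redact_complaint → issue_refund), but O(redact_complaint) is not derivable from the premises, so it does not yield O(issue_refund).
No premise or chain of K-axiom applications forces O(issue_refund), and none forces O(¬issue_refund). So issue_refund is neither obligatory nor forbidden under these norms.

Neither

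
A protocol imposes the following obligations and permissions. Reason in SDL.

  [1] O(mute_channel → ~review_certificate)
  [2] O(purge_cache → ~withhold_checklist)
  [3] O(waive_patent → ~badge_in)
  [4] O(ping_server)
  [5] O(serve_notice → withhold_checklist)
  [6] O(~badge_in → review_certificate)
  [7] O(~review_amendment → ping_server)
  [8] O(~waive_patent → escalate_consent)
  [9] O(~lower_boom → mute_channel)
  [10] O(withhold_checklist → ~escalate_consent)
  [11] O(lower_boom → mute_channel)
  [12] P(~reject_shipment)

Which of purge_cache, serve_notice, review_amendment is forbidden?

serve_notice

Premises 11 and 9 cover both cases: O(lower_boom → mute_channel) and O(~lower_boom → mute_channel). Since lower_boom ∨ ~lower_boom is a tautology, O(mute_channel) follows.
From O(mute_channel) and premise 1, O(mute_channel → ~review_certificate), we obtain O(~review_certificate).
Premise 6, O(~badge_in → review_certificate), contraposes to O(~review_certificate → badge_in); with O(~review_certificate) we get O(badge_in).
The contrapositive of premise 3 (O(waive_patent → ~badge_in)) is O(badge_in → ~waive_patent), and O(badge_in) is already established, so O(~waive_patent).
Premise 8 is O(~waive_patent → escalate_consent); since O(~waive_patent), deontic closure gives O(escalate_consent).
The contrapositive of premise 10 (O(withhold_checklist → ~escalate_consent)) is O(escalate_consent → ~withhold_checklist), and O(escalate_consent) is already established, so O(~withhold_checklist).
Premise 5 is O(serve_notice → withhold_checklist); contrapositively O(~withhold_checklist → ~serve_notice). Since O(~withhold_checklist) holds, K gives O(~serve_notice).
So O(~serve_notice) holds, i.e. serve_notice is forbidden. None of the other listed options is forbidden under the premises.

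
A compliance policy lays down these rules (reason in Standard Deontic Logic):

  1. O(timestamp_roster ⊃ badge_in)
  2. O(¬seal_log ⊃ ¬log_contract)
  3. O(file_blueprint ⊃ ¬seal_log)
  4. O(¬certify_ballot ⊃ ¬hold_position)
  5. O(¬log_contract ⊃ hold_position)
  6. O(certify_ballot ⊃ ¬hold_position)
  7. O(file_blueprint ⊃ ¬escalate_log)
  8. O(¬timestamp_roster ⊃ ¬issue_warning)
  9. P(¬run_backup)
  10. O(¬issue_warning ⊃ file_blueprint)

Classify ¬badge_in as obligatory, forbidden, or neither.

Premises 4 and 6 cover both cases: O(¬certify_ballot ⊃ ¬hold_position) and O(certify_ballot ⊃ ¬hold_position). Since ¬certify_ballot ∨ certify_ballot is a tautology, O(¬hold_position) follows.
The contrapositive of premise 5 (O(¬log_contract ⊃ hold_position)) is O(¬hold_position ⊃ log_contract), and O(¬hold_position) is already established, so O(log_contract).
Premise 2 is O(¬seal_log ⊃ ¬log_contract); contrapositively O(log_contract ⊃ seal_log). Since O(log_contract) holds, K gives O(seal_log).
Premise 3 is O(file_blueprint ⊃ ¬seal_log); contrapositively O(seal_log ⊃ ¬file_blueprint). Since O(seal_log) holds, K gives O(¬file_blueprint).
The contrapositive of premise 10 (O(¬issue_warning ⊃ file_blueprint)) is O(¬file_blueprint ⊃ issue_warning), and O(¬file_blueprint) is already established, so O(issue_warning).
Premise 8, O(¬timestamp_roster ⊃ ¬issue_warning), contraposes to O(issue_warning ⊃ timestamp_roster); with O(issue_warning) we get O(timestamp_roster).
With premise 1, O(timestamp_roster ⊃ badge_in), the K-axiom yields O(badge_in).
Premises 7, 9 do not contribute to this derivation.
Thus O(badge_in), which is F(¬badge_in): ¬badge_in is forbidden.

Forbidden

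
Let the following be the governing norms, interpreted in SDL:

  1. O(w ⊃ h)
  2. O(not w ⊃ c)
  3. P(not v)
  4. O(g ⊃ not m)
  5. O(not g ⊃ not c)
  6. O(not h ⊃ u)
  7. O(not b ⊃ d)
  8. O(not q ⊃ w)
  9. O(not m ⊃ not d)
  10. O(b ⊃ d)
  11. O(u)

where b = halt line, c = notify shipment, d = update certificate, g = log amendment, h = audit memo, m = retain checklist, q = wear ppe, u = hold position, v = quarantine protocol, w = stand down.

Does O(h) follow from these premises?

Premises 7 and 10 cover both cases: O(not b ⊃ d) and O(b ⊃ d). Since not b ∨ b is a tautology, O(d) follows.
Premise 9 is O(not m ⊃ not d); contrapositively O(d ⊃ m). Since O(d) holds, K gives O(m).
The contrapositive of premise 4 (O(g ⊃ not m)) is O(m ⊃ not g), and O(m) is already established, so O(not g).
From O(not g) and premise 5, O(not g ⊃ not c), we obtain O(not c).
Premise 2, O(not w ⊃ c), contraposes to O(not c ⊃ w); with O(not c) we get O(w).
Applying K to premise 1 (O(w ⊃ h)) and O(w) yields O(h).
Premises 3, 6, 8, 11 do not contribute to this derivation.
So O(h) follows.

Yes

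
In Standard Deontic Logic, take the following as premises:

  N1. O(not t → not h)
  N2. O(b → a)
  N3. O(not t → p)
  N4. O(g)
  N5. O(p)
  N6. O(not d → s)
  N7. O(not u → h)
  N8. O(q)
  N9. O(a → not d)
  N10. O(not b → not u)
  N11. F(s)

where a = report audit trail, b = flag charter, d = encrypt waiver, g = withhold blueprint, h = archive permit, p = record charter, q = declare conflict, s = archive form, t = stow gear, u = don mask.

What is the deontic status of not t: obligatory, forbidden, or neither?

Premise 11, F(s), is equivalent to O(not s).
Premise 6, O(not d → s), contraposes to O(not s → d); with O(not s) we get O(d).
The contrapositive of premise 9 (O(a → not d)) is O(d → not a), and O(d) is already established, so O(not a).
The contrapositive of premise 2 (O(b → a)) is O(not a → not b), and O(not a) is already established, so O(not b).
From O(not b) and premise 10, O(not b → not u), we obtain O(not u).
Premise 7 is O(not u → h); since O(not u), deontic closure gives O(h).
The contrapositive of premise 1 (O(not t → not h)) is O(h → t), and O(h) is already established, so O(t).
Premises 3, 4, 5, 8 do not contribute to this derivation.
Thus O(t), which is F(not t): not t is forbidden.

Forbidden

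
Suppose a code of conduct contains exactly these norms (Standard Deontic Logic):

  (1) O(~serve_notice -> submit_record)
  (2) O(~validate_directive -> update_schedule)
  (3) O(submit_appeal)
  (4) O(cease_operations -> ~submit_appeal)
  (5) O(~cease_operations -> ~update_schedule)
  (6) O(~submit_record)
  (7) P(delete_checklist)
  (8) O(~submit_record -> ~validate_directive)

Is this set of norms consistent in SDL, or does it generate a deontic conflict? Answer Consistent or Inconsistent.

From premise 3 we have O(submit_appeal).
Premise 4, O(cease_operations -> ~submit_appeal), contraposes to O(submit_appeal -> ~cease_operations); with O(submit_appeal) we get O(~cease_operations).
From O(~cease_operations) and premise 5, O(~cease_operations -> ~update_schedule), we obtain O(~update_schedule).
The contrapositive of premise 2 (O(~validate_directive -> update_schedule)) is O(~update_schedule -> validate_directive), and O(~update_schedule) is already established, so O(validate_directive).
Premise 8, O(~submit_record -> ~validate_directive), contraposes to O(validate_directive -> submit_record); with O(validate_directive) we get O(submit_record).
Yet premise 6 states O(~submit_record).
We now have both O(submit_record) and O(~submit_record) — submit_record is simultaneously obligatory and forbidden, violating the D-axiom.

Inconsistent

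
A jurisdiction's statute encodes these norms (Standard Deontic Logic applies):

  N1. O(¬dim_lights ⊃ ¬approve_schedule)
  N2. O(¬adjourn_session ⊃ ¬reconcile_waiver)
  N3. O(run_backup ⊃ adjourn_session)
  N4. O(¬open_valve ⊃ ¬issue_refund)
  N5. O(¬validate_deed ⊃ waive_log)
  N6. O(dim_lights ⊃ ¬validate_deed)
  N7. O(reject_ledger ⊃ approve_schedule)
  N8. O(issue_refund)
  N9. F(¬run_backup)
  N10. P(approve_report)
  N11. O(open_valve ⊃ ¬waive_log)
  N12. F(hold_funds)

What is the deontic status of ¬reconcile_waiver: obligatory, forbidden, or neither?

Premise 2 is O(¬adjourn_session ⊃ ¬reconcile_waiver), but O(¬adjourn_session) is not derivable from the premises, so it does not yield O(¬reconcile_waiver).
No premise or chain of K-axiom applications forces O(¬reconcile_waiver), and none forces O(reconcile_waiver). So ¬reconcile_waiver is neither obligatory nor forbidden under these norms.

Neither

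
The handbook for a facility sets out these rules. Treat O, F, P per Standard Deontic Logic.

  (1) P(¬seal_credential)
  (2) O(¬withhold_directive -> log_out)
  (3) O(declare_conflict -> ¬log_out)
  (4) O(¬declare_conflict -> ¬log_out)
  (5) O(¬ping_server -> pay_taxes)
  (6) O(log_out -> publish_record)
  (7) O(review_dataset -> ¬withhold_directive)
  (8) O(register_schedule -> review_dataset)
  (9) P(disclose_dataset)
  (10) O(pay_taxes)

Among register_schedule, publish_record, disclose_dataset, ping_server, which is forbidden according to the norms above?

register_schedule

By case analysis on declare_conflict: premise 3 gives O(declare_conflict -> ¬log_out) and premise 4 gives O(¬declare_conflict -> ¬log_out), so O(¬log_out) either way.
The contrapositive of premise 2 (O(¬withhold_directive -> log_out)) is O(¬log_out -> withhold_directive), and O(¬log_out) is already established, so O(withhold_directive).
Premise 7 is O(review_dataset -> ¬withhold_directive); contrapositively O(withhold_directive -> ¬review_dataset). Since O(withhold_directive) holds, K gives O(¬review_dataset).
Premise 8 is O(register_schedule -> review_dataset); contrapositively O(¬review_dataset -> ¬register_schedule). Since O(¬review_dataset) holds, K gives O(¬register_schedule).
So O(¬register_schedule) holds, i.e. register_schedule is forbidden. None of the other listed options is forbidden under the premises.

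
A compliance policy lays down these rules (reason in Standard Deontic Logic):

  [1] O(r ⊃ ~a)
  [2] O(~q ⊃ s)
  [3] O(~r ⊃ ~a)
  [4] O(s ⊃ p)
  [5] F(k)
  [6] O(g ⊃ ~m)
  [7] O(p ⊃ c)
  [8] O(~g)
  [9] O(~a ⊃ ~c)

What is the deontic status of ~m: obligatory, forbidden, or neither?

Premise 6 is O(g ⊃ ~m), but O(g) is not derivable from the premises, so it does not yield O(~m).
No premise or chain of K-axiom applications forces O(~m), and none forces O(m). So ~m is neither obligatory nor forbidden under these norms.

Neither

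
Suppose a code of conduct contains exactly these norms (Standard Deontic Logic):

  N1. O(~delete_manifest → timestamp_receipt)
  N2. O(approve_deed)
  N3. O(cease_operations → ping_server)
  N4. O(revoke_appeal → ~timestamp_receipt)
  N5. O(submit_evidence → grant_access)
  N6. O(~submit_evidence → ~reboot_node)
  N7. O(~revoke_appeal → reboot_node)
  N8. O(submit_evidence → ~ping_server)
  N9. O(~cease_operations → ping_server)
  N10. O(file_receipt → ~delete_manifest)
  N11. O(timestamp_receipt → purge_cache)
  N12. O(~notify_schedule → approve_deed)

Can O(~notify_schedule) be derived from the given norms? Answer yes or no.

Premise 12 is O(~notify_schedule → approve_deed); even if O(approve_deed) held, inferring O(~notify_schedule) would be affirming the consequent — invalid.
No other premise forces O(~notify_schedule). An ideal world satisfying every premise can still have ~notify_schedule false, so O(~notify_schedule) is not derivable.

No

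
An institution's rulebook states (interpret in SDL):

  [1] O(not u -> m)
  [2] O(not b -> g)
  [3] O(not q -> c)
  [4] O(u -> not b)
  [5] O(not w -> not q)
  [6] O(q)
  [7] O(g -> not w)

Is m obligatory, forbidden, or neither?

Obligatory

Premise 6 gives O(q).
Premise 5, O(not w -> not q), contraposes to O(q -> w); with O(q) we get O(w).
Premise 7, O(g -> not w), contraposes to O(w -> not g); with O(w) we get O(not g).
Premise 2 is O(not b -> g); contrapositively O(not g -> b). Since O(not g) holds, K gives O(b).
The contrapositive of premise 4 (O(u -> not b)) is O(b -> not u), and O(b) is already established, so O(not u).
From O(not u) and premise 1, O(not u -> m), we obtain O(m).
Premise 3 does not contribute to this derivation.
Hence m is obligatory.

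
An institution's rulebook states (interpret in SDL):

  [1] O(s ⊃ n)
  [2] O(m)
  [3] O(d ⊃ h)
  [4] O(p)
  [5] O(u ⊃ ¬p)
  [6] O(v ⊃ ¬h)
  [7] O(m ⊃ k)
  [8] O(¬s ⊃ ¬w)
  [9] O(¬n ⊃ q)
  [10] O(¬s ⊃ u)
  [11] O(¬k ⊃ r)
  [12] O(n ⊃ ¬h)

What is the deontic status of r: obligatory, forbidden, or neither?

Neither

Premise 11 is O(¬k ⊃ r), but O(¬k) is not derivable from the premises, so it does not yield O(r).
No premise or chain of K-axiom applications forces O(r), and none forces O(¬r). So r is neither obligatory nor forbidden under these norms.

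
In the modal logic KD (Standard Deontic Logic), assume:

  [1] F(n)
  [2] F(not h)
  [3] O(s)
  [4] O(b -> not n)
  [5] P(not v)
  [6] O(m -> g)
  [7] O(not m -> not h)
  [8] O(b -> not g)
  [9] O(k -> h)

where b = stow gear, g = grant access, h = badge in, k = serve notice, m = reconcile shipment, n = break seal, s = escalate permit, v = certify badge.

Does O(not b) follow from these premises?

F(not h) at premise 2 means O(h).
The contrapositive of premise 7 (O(not m -> not h)) is O(h -> m), and O(h) is already established, so O(m).
With premise 6, O(m -> g), the K-axiom yields O(g).
Premise 8, O(b -> not g), contraposes to O(g -> not b); with O(g) we get O(not b).
Premises 1, 3, 4, 5, 9 do not contribute to this derivation.
So O(not b) follows.

Yes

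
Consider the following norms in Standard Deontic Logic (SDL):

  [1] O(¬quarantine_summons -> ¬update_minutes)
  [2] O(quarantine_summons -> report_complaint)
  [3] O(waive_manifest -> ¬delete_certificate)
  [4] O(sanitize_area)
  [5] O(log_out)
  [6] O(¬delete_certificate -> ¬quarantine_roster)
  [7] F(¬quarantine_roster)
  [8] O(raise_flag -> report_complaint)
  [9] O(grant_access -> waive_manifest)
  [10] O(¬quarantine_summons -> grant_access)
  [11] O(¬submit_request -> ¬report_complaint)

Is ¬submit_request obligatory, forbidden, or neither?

Premise 7 is F(¬quarantine_roster), i.e. O(quarantine_roster).
Premise 6 is O(¬delete_certificate -> ¬quarantine_roster); contrapositively O(quarantine_roster -> delete_certificate). Since O(quarantine_roster) holds, K gives O(delete_certificate).
The contrapositive of premise 3 (O(waive_manifest -> ¬delete_certificate)) is O(delete_certificate -> ¬waive_manifest), and O(delete_certificate) is already established, so O(¬waive_manifest).
Premise 9 is O(grant_access -> waive_manifest); contrapositively O(¬waive_manifest -> ¬grant_access). Since O(¬waive_manifest) holds, K gives O(¬grant_access).
Premise 10 is O(¬quarantine_summons -> grant_access); contrapositively O(¬grant_access -> quarantine_summons). Since O(¬grant_access) holds, K gives O(quarantine_summons).
With premise 2, O(quarantine_summons -> report_complaint), the K-axiom yields O(report_complaint).
Premise 11, O(¬submit_request -> ¬report_complaint), contraposes to O(report_complaint -> submit_request); with O(report_complaint) we get O(submit_request).
Premises 1, 4, 5, 8 do not contribute to this derivation.
Thus O(submit_request), which is F(¬submit_request): ¬submit_request is forbidden.

Forbidden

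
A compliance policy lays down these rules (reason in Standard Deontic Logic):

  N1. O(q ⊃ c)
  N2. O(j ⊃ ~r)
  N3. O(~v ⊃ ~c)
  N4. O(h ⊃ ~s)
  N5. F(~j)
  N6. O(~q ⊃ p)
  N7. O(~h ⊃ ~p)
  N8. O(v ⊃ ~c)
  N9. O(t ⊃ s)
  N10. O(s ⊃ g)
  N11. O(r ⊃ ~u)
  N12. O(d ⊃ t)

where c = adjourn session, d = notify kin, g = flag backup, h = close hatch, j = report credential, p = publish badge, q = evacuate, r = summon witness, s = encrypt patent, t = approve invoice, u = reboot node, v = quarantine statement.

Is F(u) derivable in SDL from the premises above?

No

Premise 11 is O(r ⊃ ~u), but O(r) is not derivable from the premises, so it does not yield O(~u).
No other premise forces O(~u). An ideal world satisfying every premise can still have u true, so F(u) is not derivable.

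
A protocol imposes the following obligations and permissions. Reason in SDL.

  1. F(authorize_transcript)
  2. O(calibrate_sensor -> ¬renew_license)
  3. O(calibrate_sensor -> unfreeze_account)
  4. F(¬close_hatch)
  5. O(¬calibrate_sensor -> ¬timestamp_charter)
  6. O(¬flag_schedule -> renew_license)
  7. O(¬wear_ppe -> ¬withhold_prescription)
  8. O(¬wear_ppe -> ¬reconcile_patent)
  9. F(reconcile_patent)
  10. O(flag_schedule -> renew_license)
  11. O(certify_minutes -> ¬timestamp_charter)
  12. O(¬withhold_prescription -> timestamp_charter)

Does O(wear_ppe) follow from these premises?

Yes

Premises 10 and 6 cover both cases: O(flag_schedule -> renew_license) and O(¬flag_schedule -> renew_license). Since flag_schedule ∨ ¬flag_schedule is a tautology, O(renew_license) follows.
Premise 2 is O(calibrate_sensor -> ¬renew_license); contrapositively O(renew_license -> ¬calibrate_sensor). Since O(renew_license) holds, K gives O(¬calibrate_sensor).
From O(¬calibrate_sensor) and premise 5, O(¬calibrate_sensor -> ¬timestamp_charter), we obtain O(¬timestamp_charter).
Premise 12, O(¬withhold_prescription -> timestamp_charter), contraposes to O(¬timestamp_charter -> withhold_prescription); with O(¬timestamp_charter) we get O(withhold_prescription).
Premise 7, O(¬wear_ppe -> ¬withhold_prescription), contraposes to O(withhold_prescription -> wear_ppe); with O(withhold_prescription) we get O(wear_ppe).
Premises 1, 3, 4, 8, 9, 11 do not contribute to this derivation.
So O(wear_ppe) follows.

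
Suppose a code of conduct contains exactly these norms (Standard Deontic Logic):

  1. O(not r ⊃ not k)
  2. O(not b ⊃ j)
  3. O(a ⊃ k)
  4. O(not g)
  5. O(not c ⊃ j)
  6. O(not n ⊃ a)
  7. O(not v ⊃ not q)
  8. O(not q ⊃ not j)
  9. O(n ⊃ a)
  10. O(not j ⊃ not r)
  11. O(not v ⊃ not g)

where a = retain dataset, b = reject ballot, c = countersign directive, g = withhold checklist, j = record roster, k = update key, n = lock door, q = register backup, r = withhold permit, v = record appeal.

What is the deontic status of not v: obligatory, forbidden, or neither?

Forbidden

By case analysis on n: premise 9 gives O(n ⊃ a) and premise 6 gives O(not n ⊃ a), so O(a) either way.
Premise 3 is O(a ⊃ k); since O(a), deontic closure gives O(k).
Premise 1, O(not r ⊃ not k), contraposes to O(k ⊃ r); with O(k) we get O(r).
The contrapositive of premise 10 (O(not j ⊃ not r)) is O(r ⊃ j), and O(r) is already established, so O(j).
Premise 8, O(not q ⊃ not j), contraposes to O(j ⊃ q); with O(j) we get O(q).
The contrapositive of premise 7 (O(not v ⊃ not q)) is O(q ⊃ v), and O(q) is already established, so O(v).
Premises 2, 4, 5, 11 do not contribute to this derivation.
Thus O(v), which is F(not v): not v is forbidden.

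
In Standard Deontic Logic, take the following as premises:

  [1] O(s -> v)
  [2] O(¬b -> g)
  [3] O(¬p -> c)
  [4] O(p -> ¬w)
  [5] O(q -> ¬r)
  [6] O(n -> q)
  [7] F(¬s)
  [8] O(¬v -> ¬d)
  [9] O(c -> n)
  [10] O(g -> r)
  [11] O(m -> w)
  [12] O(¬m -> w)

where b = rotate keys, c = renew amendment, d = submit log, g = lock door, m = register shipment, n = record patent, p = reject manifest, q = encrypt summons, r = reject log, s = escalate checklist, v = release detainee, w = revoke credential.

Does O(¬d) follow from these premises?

No

Premise 8 is O(¬v -> ¬d), but O(¬v) is not derivable from the premises, so it does not yield O(¬d).
No other premise forces O(¬d). An ideal world satisfying every premise can still have ¬d false, so O(¬d) is not derivable.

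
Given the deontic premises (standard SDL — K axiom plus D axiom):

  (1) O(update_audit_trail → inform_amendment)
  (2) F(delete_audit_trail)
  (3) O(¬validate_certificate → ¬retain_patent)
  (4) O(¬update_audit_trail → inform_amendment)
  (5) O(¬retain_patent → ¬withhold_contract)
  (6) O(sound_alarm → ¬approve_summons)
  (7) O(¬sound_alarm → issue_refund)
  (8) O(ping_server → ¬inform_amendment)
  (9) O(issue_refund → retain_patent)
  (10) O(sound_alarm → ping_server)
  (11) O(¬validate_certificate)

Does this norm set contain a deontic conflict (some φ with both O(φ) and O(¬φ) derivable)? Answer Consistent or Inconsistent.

By case analysis on ¬update_audit_trail: premise 4 gives O(¬update_audit_trail → inform_amendment) and premise 1 gives O(update_audit_trail → inform_amendment), so O(inform_amendment) either way.
Premise 8 is O(ping_server → ¬inform_amendment); contrapositively O(inform_amendment → ¬ping_server). Since O(inform_amendment) holds, K gives O(¬ping_server).
Premise 10, O(sound_alarm → ping_server), contraposes to O(¬ping_server → ¬sound_alarm); with O(¬ping_server) we get O(¬sound_alarm).
Premise 7 is O(¬sound_alarm → issue_refund); since O(¬sound_alarm), deontic closure gives O(issue_refund).
With premise 9, O(issue_refund → retain_patent), the K-axiom yields O(retain_patent).
Premise 3 is O(¬validate_certificate → ¬retain_patent); contrapositively O(retain_patent → validate_certificate). Since O(retain_patent) holds, K gives O(validate_certificate).
But premise 11 directly asserts O(¬validate_certificate).
We now have both O(validate_certificate) and O(¬validate_certificate) — validate_certificate is simultaneously obligatory and forbidden, violating the D-axiom.

Inconsistent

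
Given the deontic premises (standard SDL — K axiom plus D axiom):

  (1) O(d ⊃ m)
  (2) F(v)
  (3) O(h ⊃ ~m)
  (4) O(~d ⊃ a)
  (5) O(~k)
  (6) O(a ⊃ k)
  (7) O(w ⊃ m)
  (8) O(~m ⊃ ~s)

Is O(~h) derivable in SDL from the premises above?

Yes

From premise 5 we have O(~k).
The contrapositive of premise 6 (O(a ⊃ k)) is O(~k ⊃ ~a), and O(~k) is already established, so O(~a).
The contrapositive of premise 4 (O(~d ⊃ a)) is O(~a ⊃ d), and O(~a) is already established, so O(d).
With premise 1, O(d ⊃ m), the K-axiom yields O(m).
Premise 3 is O(h ⊃ ~m); contrapositively O(m ⊃ ~h). Since O(m) holds, K gives O(~h).
Premises 2, 7, 8 do not contribute to this derivation.
So O(~h) follows.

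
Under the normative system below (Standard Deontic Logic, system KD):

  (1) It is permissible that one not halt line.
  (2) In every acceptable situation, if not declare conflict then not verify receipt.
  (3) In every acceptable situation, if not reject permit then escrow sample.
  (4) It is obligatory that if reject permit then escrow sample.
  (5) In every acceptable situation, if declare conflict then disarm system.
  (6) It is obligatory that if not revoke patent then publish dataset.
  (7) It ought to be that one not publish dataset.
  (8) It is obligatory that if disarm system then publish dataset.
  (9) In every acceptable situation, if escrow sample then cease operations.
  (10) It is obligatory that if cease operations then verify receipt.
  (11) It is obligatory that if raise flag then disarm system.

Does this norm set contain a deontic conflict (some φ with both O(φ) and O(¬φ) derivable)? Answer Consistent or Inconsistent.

Inconsistent

By case analysis on ¬reject_permit: premise 3 gives O(¬reject_permit → escrow_sample) and premise 4 gives O(reject_permit → escrow_sample), so O(escrow_sample) either way.
From O(escrow_sample) and premise 9, O(escrow_sample → cease_operations), we obtain O(cease_operations).
From O(cease_operations) and premise 10, O(cease_operations → verify_receipt), we obtain O(verify_receipt).
Premise 2 is O(¬declare_conflict → ¬verify_receipt); contrapositively O(verify_receipt → declare_conflict). Since O(verify_receipt) holds, K gives O(declare_conflict).
With premise 5, O(declare_conflict → disarm_system), the K-axiom yields O(disarm_system).
Applying K to premise 8 (O(disarm_system → publish_dataset)) and O(disarm_system) yields O(publish_dataset).
Yet premise 7 states O(¬publish_dataset).
We now have both O(publish_dataset) and O(¬publish_dataset) — publish_dataset is simultaneously obligatory and forbidden, violating the D-axiom.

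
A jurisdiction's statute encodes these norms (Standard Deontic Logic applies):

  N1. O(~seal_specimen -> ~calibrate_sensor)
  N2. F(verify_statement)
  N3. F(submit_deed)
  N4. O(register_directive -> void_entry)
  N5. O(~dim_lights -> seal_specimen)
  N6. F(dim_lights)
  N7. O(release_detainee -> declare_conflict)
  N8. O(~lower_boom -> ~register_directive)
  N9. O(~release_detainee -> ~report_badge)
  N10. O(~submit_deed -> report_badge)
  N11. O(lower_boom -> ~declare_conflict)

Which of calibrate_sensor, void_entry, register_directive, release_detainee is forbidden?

F(submit_deed) at premise 3 means O(~submit_deed).
From O(~submit_deed) and premise 10, O(~submit_deed -> report_badge), we obtain O(report_badge).
The contrapositive of premise 9 (O(~release_detainee -> ~report_badge)) is O(report_badge -> release_detainee), and O(report_badge) is already established, so O(release_detainee).
Applying K to premise 7 (O(release_detainee -> declare_conflict)) and O(release_detainee) yields O(declare_conflict).
Premise 11 is O(lower_boom -> ~declare_conflict); contrapositively O(declare_conflict -> ~lower_boom). Since O(declare_conflict) holds, K gives O(~lower_boom).
With premise 8, O(~lower_boom -> ~register_directive), the K-axiom yields O(~register_directive).
So O(~register_directive) holds, i.e. register_directive is forbidden. None of the other listed options is forbidden under the premises.

register_directive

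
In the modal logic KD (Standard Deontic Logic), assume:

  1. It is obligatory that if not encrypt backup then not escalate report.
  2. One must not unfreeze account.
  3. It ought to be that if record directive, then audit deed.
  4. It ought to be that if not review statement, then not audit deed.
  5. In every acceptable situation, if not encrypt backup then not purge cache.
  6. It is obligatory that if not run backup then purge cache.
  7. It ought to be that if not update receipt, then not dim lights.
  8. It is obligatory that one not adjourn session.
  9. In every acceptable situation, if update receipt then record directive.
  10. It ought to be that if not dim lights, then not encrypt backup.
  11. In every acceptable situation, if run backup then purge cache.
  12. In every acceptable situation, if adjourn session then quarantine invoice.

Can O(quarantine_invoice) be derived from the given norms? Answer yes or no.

No

Premise 12 is O(adjourn_session → quarantine_invoice), but O(adjourn_session) is not derivable from the premises, so it does not yield O(quarantine_invoice).
No other premise forces O(quarantine_invoice). An ideal world satisfying every premise can still have quarantine_invoice false, so O(quarantine_invoice) is not derivable.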